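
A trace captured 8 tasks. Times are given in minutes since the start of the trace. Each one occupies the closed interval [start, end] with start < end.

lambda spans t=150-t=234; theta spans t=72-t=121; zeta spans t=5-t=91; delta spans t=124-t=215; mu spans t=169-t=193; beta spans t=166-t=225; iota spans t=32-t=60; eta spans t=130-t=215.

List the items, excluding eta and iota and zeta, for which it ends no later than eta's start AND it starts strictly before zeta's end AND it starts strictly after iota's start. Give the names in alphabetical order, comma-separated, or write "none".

Conditions: its end is no later than eta's start (X.end <= t=130) AND its start is strictly before zeta's end (X.start < t=91) AND its start is strictly after iota's start (X.start > t=32).
beta: end t=225 <= t=130? ✗; start t=166 < t=91? ✗; start t=166 > t=32? ✓ → no.
delta: end t=215 <= t=130? ✗; start t=124 < t=91? ✗; start t=124 > t=32? ✓ → no.
lambda: end t=234 <= t=130? ✗; start t=150 < t=91? ✗; start t=150 > t=32? ✓ → no.
mu: end t=193 <= t=130? ✗; start t=169 < t=91? ✗; start t=169 > t=32? ✓ → no.
theta: end t=121 <= t=130? ✓; start t=72 < t=91? ✓; start t=72 > t=32? ✓ → yes.
Result: theta.

theta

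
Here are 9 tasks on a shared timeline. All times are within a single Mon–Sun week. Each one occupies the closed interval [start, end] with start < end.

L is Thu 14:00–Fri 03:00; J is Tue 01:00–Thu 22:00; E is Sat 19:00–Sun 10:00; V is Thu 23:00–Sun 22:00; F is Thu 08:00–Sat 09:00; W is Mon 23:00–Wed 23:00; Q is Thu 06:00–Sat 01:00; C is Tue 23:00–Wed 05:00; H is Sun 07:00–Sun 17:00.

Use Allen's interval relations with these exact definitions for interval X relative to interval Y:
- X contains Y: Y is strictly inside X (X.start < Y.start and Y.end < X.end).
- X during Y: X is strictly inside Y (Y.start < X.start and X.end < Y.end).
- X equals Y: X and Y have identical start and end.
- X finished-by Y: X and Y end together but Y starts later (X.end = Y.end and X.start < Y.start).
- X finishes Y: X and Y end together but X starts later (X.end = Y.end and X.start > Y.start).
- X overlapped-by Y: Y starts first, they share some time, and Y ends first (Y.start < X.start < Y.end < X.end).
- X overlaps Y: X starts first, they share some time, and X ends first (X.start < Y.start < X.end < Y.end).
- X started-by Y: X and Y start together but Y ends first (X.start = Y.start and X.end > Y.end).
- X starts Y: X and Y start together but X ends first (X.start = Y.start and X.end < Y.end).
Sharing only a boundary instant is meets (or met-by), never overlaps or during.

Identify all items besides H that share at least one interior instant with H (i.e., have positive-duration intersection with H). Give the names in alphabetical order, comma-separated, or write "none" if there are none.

E, V

Target H = [Sun 07:00, Sun 17:00].
C [Tue 23:00, Wed 05:00] → before → no.
E [Sat 19:00, Sun 10:00] → overlaps → yes.
F [Thu 08:00, Sat 09:00] → before → no.
J [Tue 01:00, Thu 22:00] → before → no.
L [Thu 14:00, Fri 03:00] → before → no.
Q [Thu 06:00, Sat 01:00] → before → no.
V [Thu 23:00, Sun 22:00] → contains → yes.
W [Mon 23:00, Wed 23:00] → before → no.
Result: E, V.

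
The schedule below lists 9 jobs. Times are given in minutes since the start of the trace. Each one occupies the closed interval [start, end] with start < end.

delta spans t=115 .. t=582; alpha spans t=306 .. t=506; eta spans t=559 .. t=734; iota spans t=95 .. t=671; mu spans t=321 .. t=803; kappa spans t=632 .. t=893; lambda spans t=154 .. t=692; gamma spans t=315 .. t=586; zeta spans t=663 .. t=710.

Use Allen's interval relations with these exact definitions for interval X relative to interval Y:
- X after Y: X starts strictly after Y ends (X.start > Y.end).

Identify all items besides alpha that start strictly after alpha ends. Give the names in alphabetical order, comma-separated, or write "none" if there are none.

Target alpha = [t=306, t=506].
delta [t=115, t=582] → contains → no.
eta [t=559, t=734] → after → yes.
gamma [t=315, t=586] → overlapped-by → no.
iota [t=95, t=671] → contains → no.
kappa [t=632, t=893] → after → yes.
lambda [t=154, t=692] → contains → no.
mu [t=321, t=803] → overlapped-by → no.
zeta [t=663, t=710] → after → yes.
Result: eta, kappa, zeta.

eta, kappa, zeta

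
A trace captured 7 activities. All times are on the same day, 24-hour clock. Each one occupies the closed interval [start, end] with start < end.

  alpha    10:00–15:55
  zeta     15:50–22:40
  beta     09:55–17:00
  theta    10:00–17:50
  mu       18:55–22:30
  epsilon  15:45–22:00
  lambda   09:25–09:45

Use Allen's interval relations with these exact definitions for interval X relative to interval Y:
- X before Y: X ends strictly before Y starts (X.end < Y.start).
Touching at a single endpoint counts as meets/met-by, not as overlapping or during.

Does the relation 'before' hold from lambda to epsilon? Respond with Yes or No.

lambda = [09:25, 09:45], epsilon = [15:45, 22:00].
Actual relation of lambda to epsilon: before.
Asked whether 'before' holds → Yes.

Yes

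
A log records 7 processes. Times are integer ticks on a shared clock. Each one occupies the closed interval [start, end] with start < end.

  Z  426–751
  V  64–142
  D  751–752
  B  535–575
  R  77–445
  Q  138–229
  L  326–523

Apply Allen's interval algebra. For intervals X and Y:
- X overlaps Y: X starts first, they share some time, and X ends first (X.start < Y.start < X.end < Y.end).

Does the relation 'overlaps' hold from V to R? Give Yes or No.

Yes

V = [64, 142], R = [77, 445].
Actual relation of V to R: overlaps.
Asked whether 'overlaps' holds → Yes.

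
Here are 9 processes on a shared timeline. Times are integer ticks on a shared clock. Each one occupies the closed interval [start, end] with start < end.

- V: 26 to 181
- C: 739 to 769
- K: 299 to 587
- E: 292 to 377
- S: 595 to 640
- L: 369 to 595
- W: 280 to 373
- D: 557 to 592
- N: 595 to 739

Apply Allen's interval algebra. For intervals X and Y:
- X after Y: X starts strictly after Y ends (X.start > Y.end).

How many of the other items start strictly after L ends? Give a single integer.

1

Target L = [369, 595].
C [739, 769] → after → counts.
D [557, 592] → during → no.
E [292, 377] → overlaps → no.
K [299, 587] → overlaps → no.
N [595, 739] → met-by → no.
S [595, 640] → met-by → no.
V [26, 181] → before → no.
W [280, 373] → overlaps → no.
Total: 1.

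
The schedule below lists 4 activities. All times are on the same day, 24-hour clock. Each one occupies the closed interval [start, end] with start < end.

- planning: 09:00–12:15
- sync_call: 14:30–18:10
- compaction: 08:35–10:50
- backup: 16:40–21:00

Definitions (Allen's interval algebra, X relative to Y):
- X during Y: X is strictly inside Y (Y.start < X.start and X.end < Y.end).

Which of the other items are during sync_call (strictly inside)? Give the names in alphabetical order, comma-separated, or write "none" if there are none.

Target sync_call = [14:30, 18:10].
backup [16:40, 21:00] → overlapped-by → no.
compaction [08:35, 10:50] → before → no.
planning [09:00, 12:15] → before → no.
Result: none.

none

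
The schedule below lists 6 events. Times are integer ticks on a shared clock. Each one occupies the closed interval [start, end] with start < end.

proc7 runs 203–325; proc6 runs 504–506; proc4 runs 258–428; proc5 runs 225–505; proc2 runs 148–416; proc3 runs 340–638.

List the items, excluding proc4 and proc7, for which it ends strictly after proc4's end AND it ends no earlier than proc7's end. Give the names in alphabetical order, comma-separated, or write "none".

proc3, proc5, proc6

Conditions: its end is strictly after proc4's end (X.end > 428) AND its end is no earlier than proc7's end (X.end >= 325).
proc2: end 416 > 428? ✗; end 416 >= 325? ✓ → no.
proc3: end 638 > 428? ✓; end 638 >= 325? ✓ → yes.
proc5: end 505 > 428? ✓; end 505 >= 325? ✓ → yes.
proc6: end 506 > 428? ✓; end 506 >= 325? ✓ → yes.
Result: proc3, proc5, proc6.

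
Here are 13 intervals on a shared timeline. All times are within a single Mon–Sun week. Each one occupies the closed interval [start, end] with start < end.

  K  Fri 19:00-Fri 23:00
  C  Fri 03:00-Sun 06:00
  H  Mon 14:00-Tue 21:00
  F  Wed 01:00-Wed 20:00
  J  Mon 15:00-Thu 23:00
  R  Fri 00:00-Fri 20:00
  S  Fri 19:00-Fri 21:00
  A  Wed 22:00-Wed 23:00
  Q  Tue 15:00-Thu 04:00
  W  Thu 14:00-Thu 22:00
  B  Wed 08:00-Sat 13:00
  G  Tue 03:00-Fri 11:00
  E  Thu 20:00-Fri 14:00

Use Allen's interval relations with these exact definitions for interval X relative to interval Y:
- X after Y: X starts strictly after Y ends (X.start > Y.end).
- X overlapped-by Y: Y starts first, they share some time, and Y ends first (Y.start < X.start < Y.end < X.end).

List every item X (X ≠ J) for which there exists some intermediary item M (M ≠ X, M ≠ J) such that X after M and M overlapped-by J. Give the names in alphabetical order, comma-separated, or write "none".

Target J = [Mon 15:00, Thu 23:00].
Intermediaries M with M overlapped-by J: B, E, G.
Via B — items with X after B: none.
Via E — items with X after E: K, S.
Via G — items with X after G: K, S.
Union: K, S.

K, S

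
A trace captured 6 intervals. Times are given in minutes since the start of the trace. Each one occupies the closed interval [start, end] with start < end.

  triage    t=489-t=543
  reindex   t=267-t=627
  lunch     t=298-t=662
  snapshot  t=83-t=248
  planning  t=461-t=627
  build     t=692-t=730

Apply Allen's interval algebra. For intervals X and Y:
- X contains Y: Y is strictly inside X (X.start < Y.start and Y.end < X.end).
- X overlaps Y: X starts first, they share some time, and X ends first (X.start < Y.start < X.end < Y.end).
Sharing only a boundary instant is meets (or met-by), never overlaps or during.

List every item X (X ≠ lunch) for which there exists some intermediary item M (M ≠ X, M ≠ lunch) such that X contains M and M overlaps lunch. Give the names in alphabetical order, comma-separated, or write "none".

Target lunch = [t=298, t=662].
Intermediaries M with M overlaps lunch: reindex.
Via reindex — items with X contains reindex: none.
Union: none.

none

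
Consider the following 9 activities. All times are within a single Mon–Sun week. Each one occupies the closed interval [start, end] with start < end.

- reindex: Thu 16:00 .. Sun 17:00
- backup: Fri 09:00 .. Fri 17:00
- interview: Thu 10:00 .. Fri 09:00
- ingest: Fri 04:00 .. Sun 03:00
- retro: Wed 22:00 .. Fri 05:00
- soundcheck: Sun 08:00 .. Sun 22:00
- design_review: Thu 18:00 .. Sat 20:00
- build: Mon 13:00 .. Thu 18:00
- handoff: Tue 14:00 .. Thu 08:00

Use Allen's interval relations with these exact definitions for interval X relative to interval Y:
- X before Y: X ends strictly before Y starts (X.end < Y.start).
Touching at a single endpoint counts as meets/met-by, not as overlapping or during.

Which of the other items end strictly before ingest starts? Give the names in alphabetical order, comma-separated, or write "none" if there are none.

Target ingest = [Fri 04:00, Sun 03:00].
backup [Fri 09:00, Fri 17:00] → during → no.
build [Mon 13:00, Thu 18:00] → before → yes.
design_review [Thu 18:00, Sat 20:00] → overlaps → no.
handoff [Tue 14:00, Thu 08:00] → before → yes.
interview [Thu 10:00, Fri 09:00] → overlaps → no.
reindex [Thu 16:00, Sun 17:00] → contains → no.
retro [Wed 22:00, Fri 05:00] → overlaps → no.
soundcheck [Sun 08:00, Sun 22:00] → after → no.
Result: build, handoff.

build, handoff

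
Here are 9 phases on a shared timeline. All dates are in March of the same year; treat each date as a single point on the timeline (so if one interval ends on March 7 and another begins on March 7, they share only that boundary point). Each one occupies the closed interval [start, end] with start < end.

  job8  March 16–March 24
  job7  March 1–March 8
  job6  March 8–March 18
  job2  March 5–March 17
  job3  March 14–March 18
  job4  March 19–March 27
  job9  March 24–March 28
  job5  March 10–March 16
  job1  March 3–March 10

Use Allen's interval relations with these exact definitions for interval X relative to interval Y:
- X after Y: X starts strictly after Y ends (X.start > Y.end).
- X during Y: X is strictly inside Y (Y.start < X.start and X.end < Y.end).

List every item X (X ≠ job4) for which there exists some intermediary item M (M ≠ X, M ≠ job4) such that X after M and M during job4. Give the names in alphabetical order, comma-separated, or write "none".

Target job4 = [March 19, March 27].
Intermediaries M with M during job4: none.
Union: none.

none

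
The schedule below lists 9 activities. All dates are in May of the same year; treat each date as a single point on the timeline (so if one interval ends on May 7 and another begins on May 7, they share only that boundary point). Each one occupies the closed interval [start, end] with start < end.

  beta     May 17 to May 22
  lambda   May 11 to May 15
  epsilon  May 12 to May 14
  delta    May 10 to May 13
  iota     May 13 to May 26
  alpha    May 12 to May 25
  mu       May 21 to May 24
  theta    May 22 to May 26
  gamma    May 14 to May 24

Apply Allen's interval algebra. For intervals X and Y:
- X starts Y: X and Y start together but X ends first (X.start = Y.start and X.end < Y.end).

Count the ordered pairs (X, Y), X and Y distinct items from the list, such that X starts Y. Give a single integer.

Checking all 72 ordered pairs for relation 'starts'; matching pairs in alphabetical order:
(epsilon, alpha): epsilon starts alpha ✓
Count: 1.

1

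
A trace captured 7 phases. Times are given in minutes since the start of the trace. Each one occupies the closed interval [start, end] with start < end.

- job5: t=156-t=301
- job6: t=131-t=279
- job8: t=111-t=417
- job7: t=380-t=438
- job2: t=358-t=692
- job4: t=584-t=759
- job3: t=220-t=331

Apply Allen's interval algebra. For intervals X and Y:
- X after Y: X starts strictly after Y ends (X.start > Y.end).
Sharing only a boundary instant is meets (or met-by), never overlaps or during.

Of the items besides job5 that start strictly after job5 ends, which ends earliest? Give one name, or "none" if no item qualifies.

Target job5 = [t=156, t=301].
job2 [t=358, t=692] → after → candidate.
job3 [t=220, t=331] → overlapped-by → excluded.
job4 [t=584, t=759] → after → candidate.
job6 [t=131, t=279] → overlaps → excluded.
job7 [t=380, t=438] → after → candidate.
job8 [t=111, t=417] → contains → excluded.
Among candidates, earliest end is t=438 → job7.

job7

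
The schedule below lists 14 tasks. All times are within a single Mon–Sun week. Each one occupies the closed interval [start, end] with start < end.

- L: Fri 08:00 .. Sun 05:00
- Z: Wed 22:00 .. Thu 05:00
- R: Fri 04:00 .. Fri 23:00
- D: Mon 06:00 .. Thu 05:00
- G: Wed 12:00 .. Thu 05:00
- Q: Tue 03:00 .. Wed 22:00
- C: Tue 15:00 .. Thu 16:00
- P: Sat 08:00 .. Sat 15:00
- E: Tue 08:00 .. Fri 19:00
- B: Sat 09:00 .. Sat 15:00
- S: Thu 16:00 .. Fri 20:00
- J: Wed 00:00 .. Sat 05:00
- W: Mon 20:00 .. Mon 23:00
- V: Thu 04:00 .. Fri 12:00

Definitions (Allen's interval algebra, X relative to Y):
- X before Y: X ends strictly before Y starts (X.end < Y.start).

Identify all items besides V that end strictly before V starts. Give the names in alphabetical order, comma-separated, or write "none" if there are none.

Q, W

Target V = [Thu 04:00, Fri 12:00].
B [Sat 09:00, Sat 15:00] → after → no.
C [Tue 15:00, Thu 16:00] → overlaps → no.
D [Mon 06:00, Thu 05:00] → overlaps → no.
E [Tue 08:00, Fri 19:00] → contains → no.
G [Wed 12:00, Thu 05:00] → overlaps → no.
J [Wed 00:00, Sat 05:00] → contains → no.
L [Fri 08:00, Sun 05:00] → overlapped-by → no.
P [Sat 08:00, Sat 15:00] → after → no.
Q [Tue 03:00, Wed 22:00] → before → yes.
R [Fri 04:00, Fri 23:00] → overlapped-by → no.
S [Thu 16:00, Fri 20:00] → overlapped-by → no.
W [Mon 20:00, Mon 23:00] → before → yes.
Z [Wed 22:00, Thu 05:00] → overlaps → no.
Result: Q, W.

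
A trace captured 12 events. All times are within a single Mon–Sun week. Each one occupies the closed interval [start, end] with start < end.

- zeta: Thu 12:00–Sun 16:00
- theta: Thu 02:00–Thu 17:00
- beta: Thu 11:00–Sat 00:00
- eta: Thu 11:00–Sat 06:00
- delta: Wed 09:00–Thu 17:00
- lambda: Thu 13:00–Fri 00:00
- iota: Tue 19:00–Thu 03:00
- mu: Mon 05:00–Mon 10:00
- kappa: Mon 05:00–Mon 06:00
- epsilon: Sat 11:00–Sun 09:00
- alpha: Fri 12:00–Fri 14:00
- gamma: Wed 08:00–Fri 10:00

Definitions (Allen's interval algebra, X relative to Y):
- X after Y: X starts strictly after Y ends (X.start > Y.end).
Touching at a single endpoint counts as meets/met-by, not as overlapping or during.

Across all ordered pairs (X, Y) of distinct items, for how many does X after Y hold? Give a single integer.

37

Checking all 132 ordered pairs for relation 'after'; matching pairs in alphabetical order:
(alpha, delta): alpha after delta ✓
(alpha, gamma): alpha after gamma ✓
(alpha, iota): alpha after iota ✓
(alpha, kappa): alpha after kappa ✓
(alpha, lambda): alpha after lambda ✓
(alpha, mu): alpha after mu ✓
(alpha, theta): alpha after theta ✓
(beta, iota): beta after iota ✓
(beta, kappa): beta after kappa ✓
(beta, mu): beta after mu ✓
(delta, kappa): delta after kappa ✓
(delta, mu): delta after mu ✓
(epsilon, alpha): epsilon after alpha ✓
(epsilon, beta): epsilon after beta ✓
(epsilon, delta): epsilon after delta ✓
(epsilon, eta): epsilon after eta ✓
(epsilon, gamma): epsilon after gamma ✓
(epsilon, iota): epsilon after iota ✓
(epsilon, kappa): epsilon after kappa ✓
(epsilon, lambda): epsilon after lambda ✓
(epsilon, mu): epsilon after mu ✓
(epsilon, theta): epsilon after theta ✓
(eta, iota): eta after iota ✓
(eta, kappa): eta after kappa ✓
... plus 13 further pairs not listed.
Count: 37.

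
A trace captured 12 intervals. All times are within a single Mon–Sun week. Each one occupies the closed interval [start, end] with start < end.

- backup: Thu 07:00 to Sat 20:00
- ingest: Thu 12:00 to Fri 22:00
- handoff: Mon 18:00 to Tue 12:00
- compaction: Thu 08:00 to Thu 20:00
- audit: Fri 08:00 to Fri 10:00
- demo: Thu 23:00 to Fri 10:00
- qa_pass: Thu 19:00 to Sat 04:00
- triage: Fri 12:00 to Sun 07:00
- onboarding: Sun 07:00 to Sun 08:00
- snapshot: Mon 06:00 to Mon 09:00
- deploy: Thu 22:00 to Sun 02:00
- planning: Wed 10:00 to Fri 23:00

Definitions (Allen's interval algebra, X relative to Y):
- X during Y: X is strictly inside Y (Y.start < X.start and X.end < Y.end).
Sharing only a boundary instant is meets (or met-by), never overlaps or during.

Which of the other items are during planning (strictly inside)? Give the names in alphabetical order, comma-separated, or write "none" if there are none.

Target planning = [Wed 10:00, Fri 23:00].
audit [Fri 08:00, Fri 10:00] → during → yes.
backup [Thu 07:00, Sat 20:00] → overlapped-by → no.
compaction [Thu 08:00, Thu 20:00] → during → yes.
demo [Thu 23:00, Fri 10:00] → during → yes.
deploy [Thu 22:00, Sun 02:00] → overlapped-by → no.
handoff [Mon 18:00, Tue 12:00] → before → no.
ingest [Thu 12:00, Fri 22:00] → during → yes.
onboarding [Sun 07:00, Sun 08:00] → after → no.
qa_pass [Thu 19:00, Sat 04:00] → overlapped-by → no.
snapshot [Mon 06:00, Mon 09:00] → before → no.
triage [Fri 12:00, Sun 07:00] → overlapped-by → no.
Result: audit, compaction, demo, ingest.

audit, compaction, demo, ingest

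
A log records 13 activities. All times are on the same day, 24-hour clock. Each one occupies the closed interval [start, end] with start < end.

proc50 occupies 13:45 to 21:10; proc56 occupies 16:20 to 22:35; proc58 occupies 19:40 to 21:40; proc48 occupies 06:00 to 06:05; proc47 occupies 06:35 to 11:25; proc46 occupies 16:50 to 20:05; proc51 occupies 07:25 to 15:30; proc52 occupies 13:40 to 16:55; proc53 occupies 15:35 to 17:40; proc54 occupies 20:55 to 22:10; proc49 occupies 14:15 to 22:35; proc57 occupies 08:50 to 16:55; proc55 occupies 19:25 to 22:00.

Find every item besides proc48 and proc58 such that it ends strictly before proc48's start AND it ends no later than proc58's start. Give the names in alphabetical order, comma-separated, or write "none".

none

Conditions: its end is strictly before proc48's start (X.end < 06:00) AND its end is no later than proc58's start (X.end <= 19:40).
proc46: end 20:05 < 06:00? ✗; end 20:05 <= 19:40? ✗ → no.
proc47: end 11:25 < 06:00? ✗; end 11:25 <= 19:40? ✓ → no.
proc49: end 22:35 < 06:00? ✗; end 22:35 <= 19:40? ✗ → no.
proc50: end 21:10 < 06:00? ✗; end 21:10 <= 19:40? ✗ → no.
proc51: end 15:30 < 06:00? ✗; end 15:30 <= 19:40? ✓ → no.
proc52: end 16:55 < 06:00? ✗; end 16:55 <= 19:40? ✓ → no.
proc53: end 17:40 < 06:00? ✗; end 17:40 <= 19:40? ✓ → no.
proc54: end 22:10 < 06:00? ✗; end 22:10 <= 19:40? ✗ → no.
proc55: end 22:00 < 06:00? ✗; end 22:00 <= 19:40? ✗ → no.
proc56: end 22:35 < 06:00? ✗; end 22:35 <= 19:40? ✗ → no.
proc57: end 16:55 < 06:00? ✗; end 16:55 <= 19:40? ✓ → no.
Result: none.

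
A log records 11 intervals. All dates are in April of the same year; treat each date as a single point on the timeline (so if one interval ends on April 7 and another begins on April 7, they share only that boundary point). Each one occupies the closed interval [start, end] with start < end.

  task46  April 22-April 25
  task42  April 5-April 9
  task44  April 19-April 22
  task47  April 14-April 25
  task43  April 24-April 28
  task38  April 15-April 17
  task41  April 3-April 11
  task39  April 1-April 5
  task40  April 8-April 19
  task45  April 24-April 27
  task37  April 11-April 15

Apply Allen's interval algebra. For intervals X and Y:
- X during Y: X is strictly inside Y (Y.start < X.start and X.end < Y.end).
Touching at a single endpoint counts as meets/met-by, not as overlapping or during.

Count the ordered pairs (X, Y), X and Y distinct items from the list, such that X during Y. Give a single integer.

Checking all 110 ordered pairs for relation 'during'; matching pairs in alphabetical order:
(task37, task40): task37 during task40 ✓
(task38, task40): task38 during task40 ✓
(task38, task47): task38 during task47 ✓
(task42, task41): task42 during task41 ✓
(task44, task47): task44 during task47 ✓
Count: 5.

5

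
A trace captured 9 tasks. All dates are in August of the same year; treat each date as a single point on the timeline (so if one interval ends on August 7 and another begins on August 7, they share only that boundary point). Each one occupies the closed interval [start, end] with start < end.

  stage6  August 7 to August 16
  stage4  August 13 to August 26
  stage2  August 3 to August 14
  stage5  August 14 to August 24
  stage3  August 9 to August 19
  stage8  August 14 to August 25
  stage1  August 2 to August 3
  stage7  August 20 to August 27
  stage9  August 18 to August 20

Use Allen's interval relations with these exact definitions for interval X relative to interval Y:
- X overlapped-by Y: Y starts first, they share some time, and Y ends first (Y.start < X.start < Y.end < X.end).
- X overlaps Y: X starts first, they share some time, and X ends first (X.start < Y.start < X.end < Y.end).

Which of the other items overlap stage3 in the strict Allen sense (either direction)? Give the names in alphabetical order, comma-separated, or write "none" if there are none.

Target stage3 = [August 9, August 19].
stage1 [August 2, August 3] → before → no.
stage2 [August 3, August 14] → overlaps → yes.
stage4 [August 13, August 26] → overlapped-by → yes.
stage5 [August 14, August 24] → overlapped-by → yes.
stage6 [August 7, August 16] → overlaps → yes.
stage7 [August 20, August 27] → after → no.
stage8 [August 14, August 25] → overlapped-by → yes.
stage9 [August 18, August 20] → overlapped-by → yes.
Result: stage2, stage4, stage5, stage6, stage8, stage9.

stage2, stage4, stage5, stage6, stage8, stage9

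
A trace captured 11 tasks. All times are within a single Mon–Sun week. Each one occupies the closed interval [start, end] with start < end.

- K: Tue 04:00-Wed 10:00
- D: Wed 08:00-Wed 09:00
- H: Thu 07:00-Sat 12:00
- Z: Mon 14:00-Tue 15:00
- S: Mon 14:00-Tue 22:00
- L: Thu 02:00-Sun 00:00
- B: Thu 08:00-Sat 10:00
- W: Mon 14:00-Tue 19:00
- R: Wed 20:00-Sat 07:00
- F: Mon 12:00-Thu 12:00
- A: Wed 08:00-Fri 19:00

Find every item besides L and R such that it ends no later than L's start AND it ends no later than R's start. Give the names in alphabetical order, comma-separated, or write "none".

D, K, S, W, Z

Conditions: its end is no later than L's start (X.end <= Thu 02:00) AND its end is no later than R's start (X.end <= Wed 20:00).
A: end Fri 19:00 <= Thu 02:00? ✗; end Fri 19:00 <= Wed 20:00? ✗ → no.
B: end Sat 10:00 <= Thu 02:00? ✗; end Sat 10:00 <= Wed 20:00? ✗ → no.
D: end Wed 09:00 <= Thu 02:00? ✓; end Wed 09:00 <= Wed 20:00? ✓ → yes.
F: end Thu 12:00 <= Thu 02:00? ✗; end Thu 12:00 <= Wed 20:00? ✗ → no.
H: end Sat 12:00 <= Thu 02:00? ✗; end Sat 12:00 <= Wed 20:00? ✗ → no.
K: end Wed 10:00 <= Thu 02:00? ✓; end Wed 10:00 <= Wed 20:00? ✓ → yes.
S: end Tue 22:00 <= Thu 02:00? ✓; end Tue 22:00 <= Wed 20:00? ✓ → yes.
W: end Tue 19:00 <= Thu 02:00? ✓; end Tue 19:00 <= Wed 20:00? ✓ → yes.
Z: end Tue 15:00 <= Thu 02:00? ✓; end Tue 15:00 <= Wed 20:00? ✓ → yes.
Result: D, K, S, W, Z.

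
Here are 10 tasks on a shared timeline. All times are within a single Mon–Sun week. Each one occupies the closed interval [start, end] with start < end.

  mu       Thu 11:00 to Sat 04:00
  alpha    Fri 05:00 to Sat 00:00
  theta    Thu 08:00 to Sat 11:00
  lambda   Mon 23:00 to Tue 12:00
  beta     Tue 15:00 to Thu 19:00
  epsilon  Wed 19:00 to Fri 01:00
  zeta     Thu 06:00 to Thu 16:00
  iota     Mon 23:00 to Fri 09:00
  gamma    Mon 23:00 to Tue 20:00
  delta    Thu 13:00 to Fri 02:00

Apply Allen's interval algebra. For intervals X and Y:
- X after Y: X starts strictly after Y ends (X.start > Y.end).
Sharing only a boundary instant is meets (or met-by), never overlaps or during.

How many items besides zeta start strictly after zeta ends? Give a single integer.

1

Target zeta = [Thu 06:00, Thu 16:00].
alpha [Fri 05:00, Sat 00:00] → after → counts.
beta [Tue 15:00, Thu 19:00] → contains → no.
delta [Thu 13:00, Fri 02:00] → overlapped-by → no.
epsilon [Wed 19:00, Fri 01:00] → contains → no.
gamma [Mon 23:00, Tue 20:00] → before → no.
iota [Mon 23:00, Fri 09:00] → contains → no.
lambda [Mon 23:00, Tue 12:00] → before → no.
mu [Thu 11:00, Sat 04:00] → overlapped-by → no.
theta [Thu 08:00, Sat 11:00] → overlapped-by → no.
Total: 1.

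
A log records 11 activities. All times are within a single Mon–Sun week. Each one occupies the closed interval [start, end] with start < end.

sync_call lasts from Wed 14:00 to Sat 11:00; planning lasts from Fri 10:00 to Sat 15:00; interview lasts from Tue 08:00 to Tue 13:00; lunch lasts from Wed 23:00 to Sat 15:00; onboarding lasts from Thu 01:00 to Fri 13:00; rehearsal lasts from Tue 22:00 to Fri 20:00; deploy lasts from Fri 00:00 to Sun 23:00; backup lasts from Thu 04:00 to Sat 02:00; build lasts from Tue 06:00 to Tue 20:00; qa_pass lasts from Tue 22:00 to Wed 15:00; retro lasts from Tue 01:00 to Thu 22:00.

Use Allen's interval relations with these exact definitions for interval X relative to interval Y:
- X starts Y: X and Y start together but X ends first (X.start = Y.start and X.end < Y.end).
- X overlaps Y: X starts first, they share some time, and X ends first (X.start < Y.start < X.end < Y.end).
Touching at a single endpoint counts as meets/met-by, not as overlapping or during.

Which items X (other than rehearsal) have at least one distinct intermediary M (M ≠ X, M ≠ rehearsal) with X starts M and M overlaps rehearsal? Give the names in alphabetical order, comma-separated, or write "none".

none

Target rehearsal = [Tue 22:00, Fri 20:00].
Intermediaries M with M overlaps rehearsal: retro.
Via retro — items with X starts retro: none.
Union: none.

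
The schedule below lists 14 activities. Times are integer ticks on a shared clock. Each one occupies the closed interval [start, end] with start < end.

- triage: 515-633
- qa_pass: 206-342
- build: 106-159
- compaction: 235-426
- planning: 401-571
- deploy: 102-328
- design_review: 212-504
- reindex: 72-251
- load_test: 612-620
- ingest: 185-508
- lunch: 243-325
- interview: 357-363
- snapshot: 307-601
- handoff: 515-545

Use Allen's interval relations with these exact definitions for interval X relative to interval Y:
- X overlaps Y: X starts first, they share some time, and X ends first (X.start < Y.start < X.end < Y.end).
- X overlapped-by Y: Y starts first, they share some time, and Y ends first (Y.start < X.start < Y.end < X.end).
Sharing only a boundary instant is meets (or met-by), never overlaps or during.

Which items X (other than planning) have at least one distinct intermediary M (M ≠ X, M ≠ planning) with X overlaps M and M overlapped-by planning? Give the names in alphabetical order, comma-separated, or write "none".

snapshot

Target planning = [401, 571].
Intermediaries M with M overlapped-by planning: triage.
Via triage — items with X overlaps triage: snapshot.
Union: snapshot.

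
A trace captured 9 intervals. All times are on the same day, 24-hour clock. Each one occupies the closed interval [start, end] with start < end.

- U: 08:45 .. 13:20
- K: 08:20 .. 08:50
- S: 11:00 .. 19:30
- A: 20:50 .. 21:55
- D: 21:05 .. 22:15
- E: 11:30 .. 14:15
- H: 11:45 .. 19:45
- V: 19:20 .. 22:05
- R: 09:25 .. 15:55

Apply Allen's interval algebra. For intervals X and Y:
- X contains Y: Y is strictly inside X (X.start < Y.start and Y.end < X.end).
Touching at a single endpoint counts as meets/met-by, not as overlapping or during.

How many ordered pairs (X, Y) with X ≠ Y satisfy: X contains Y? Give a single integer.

Checking all 72 ordered pairs for relation 'contains'; matching pairs in alphabetical order:
(R, E): R contains E ✓
(S, E): S contains E ✓
(V, A): V contains A ✓
Count: 3.

3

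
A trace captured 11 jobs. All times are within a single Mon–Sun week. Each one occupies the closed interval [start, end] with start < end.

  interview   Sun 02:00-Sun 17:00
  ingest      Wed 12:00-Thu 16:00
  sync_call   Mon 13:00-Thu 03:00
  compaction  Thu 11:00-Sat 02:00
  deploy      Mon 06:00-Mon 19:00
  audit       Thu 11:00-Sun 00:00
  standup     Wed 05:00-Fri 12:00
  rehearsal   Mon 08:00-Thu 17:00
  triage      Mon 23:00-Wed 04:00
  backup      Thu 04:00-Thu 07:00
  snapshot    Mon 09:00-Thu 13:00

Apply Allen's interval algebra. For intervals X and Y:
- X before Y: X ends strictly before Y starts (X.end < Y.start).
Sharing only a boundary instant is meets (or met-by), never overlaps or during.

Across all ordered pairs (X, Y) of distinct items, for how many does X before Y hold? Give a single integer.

26

Checking all 110 ordered pairs for relation 'before'; matching pairs in alphabetical order:
(audit, interview): audit before interview ✓
(backup, audit): backup before audit ✓
(backup, compaction): backup before compaction ✓
(backup, interview): backup before interview ✓
(compaction, interview): compaction before interview ✓
(deploy, audit): deploy before audit ✓
(deploy, backup): deploy before backup ✓
(deploy, compaction): deploy before compaction ✓
(deploy, ingest): deploy before ingest ✓
(deploy, interview): deploy before interview ✓
(deploy, standup): deploy before standup ✓
(deploy, triage): deploy before triage ✓
(ingest, interview): ingest before interview ✓
(rehearsal, interview): rehearsal before interview ✓
(snapshot, interview): snapshot before interview ✓
(standup, interview): standup before interview ✓
(sync_call, audit): sync_call before audit ✓
(sync_call, backup): sync_call before backup ✓
(sync_call, compaction): sync_call before compaction ✓
(sync_call, interview): sync_call before interview ✓
(triage, audit): triage before audit ✓
(triage, backup): triage before backup ✓
(triage, compaction): triage before compaction ✓
(triage, ingest): triage before ingest ✓
... plus 2 further pairs not listed.
Count: 26.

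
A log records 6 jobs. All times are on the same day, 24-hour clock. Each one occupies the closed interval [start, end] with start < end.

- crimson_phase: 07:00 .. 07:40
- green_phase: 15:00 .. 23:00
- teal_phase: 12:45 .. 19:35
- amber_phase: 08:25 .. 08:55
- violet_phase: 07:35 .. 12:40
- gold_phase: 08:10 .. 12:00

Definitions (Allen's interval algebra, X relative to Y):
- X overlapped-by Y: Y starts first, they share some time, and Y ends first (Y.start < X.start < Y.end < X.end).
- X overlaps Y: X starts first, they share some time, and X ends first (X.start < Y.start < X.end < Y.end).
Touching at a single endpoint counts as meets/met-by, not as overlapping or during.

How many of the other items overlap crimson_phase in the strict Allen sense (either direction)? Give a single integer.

1

Target crimson_phase = [07:00, 07:40].
amber_phase [08:25, 08:55] → after → no.
gold_phase [08:10, 12:00] → after → no.
green_phase [15:00, 23:00] → after → no.
teal_phase [12:45, 19:35] → after → no.
violet_phase [07:35, 12:40] → overlapped-by → counts.
Total: 1.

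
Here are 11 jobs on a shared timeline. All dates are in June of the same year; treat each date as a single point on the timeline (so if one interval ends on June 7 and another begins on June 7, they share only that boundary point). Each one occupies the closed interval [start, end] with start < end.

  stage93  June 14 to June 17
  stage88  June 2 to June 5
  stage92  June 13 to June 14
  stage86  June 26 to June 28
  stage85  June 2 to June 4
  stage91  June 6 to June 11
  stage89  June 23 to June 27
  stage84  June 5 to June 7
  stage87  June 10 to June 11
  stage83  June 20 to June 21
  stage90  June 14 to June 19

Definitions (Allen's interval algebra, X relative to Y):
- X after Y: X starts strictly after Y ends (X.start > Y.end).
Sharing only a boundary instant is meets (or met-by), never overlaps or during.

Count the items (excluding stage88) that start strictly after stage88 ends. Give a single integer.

8

Target stage88 = [June 2, June 5].
stage83 [June 20, June 21] → after → counts.
stage84 [June 5, June 7] → met-by → no.
stage85 [June 2, June 4] → starts → no.
stage86 [June 26, June 28] → after → counts.
stage87 [June 10, June 11] → after → counts.
stage89 [June 23, June 27] → after → counts.
stage90 [June 14, June 19] → after → counts.
stage91 [June 6, June 11] → after → counts.
stage92 [June 13, June 14] → after → counts.
stage93 [June 14, June 17] → after → counts.
Total: 8.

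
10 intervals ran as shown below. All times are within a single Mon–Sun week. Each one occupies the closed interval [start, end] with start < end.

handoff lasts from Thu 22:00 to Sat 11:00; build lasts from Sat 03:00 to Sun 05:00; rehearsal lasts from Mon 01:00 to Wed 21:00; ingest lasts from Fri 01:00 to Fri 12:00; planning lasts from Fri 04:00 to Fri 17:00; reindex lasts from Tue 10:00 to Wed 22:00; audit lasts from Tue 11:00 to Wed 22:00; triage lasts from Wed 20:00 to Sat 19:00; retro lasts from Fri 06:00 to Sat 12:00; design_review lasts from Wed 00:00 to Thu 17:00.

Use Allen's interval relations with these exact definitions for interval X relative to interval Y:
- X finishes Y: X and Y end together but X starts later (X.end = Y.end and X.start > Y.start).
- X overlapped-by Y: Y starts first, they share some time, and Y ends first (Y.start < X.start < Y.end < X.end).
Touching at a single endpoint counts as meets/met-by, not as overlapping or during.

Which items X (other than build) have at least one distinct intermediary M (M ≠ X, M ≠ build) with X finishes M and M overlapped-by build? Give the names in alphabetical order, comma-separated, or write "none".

Target build = [Sat 03:00, Sun 05:00].
Intermediaries M with M overlapped-by build: none.
Union: none.

none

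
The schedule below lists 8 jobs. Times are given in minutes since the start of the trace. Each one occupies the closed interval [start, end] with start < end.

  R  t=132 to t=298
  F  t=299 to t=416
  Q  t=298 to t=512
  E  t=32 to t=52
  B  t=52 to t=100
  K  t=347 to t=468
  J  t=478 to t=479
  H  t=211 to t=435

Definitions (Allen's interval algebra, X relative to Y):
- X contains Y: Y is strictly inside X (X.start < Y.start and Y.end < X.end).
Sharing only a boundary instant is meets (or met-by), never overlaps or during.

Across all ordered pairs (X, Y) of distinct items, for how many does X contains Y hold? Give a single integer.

Checking all 56 ordered pairs for relation 'contains'; matching pairs in alphabetical order:
(H, F): H contains F ✓
(Q, F): Q contains F ✓
(Q, J): Q contains J ✓
(Q, K): Q contains K ✓
Count: 4.

4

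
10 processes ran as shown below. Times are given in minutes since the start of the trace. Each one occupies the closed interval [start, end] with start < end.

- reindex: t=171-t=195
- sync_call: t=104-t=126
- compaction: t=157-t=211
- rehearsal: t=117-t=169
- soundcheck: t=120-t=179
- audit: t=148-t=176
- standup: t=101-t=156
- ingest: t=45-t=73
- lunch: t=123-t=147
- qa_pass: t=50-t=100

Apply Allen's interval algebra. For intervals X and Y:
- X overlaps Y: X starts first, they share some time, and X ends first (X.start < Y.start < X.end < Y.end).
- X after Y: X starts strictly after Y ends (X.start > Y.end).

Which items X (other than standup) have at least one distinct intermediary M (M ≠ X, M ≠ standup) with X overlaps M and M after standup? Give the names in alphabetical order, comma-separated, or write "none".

audit, rehearsal, soundcheck

Target standup = [t=101, t=156].
Intermediaries M with M after standup: compaction, reindex.
Via compaction — items with X overlaps compaction: audit, rehearsal, soundcheck.
Via reindex — items with X overlaps reindex: audit, soundcheck.
Union: audit, rehearsal, soundcheck.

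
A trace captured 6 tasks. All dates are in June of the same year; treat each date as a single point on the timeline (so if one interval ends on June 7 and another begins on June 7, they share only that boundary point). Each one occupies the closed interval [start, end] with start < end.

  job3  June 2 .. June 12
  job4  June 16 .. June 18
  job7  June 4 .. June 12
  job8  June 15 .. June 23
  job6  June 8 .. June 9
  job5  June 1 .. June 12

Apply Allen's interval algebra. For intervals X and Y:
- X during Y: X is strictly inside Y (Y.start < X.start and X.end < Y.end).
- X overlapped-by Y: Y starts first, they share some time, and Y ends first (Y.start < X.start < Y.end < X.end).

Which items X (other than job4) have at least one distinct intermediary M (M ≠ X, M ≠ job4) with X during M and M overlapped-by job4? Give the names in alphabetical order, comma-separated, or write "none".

Target job4 = [June 16, June 18].
Intermediaries M with M overlapped-by job4: none.
Union: none.

none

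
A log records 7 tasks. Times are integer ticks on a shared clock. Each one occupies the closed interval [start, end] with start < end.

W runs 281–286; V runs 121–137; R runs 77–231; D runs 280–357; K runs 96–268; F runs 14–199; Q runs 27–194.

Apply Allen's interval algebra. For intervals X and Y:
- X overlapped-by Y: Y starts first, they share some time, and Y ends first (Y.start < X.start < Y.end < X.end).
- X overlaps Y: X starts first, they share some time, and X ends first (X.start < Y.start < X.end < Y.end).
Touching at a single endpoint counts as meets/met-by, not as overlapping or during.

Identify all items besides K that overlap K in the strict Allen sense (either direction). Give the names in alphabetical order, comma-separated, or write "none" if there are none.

Target K = [96, 268].
D [280, 357] → after → no.
F [14, 199] → overlaps → yes.
Q [27, 194] → overlaps → yes.
R [77, 231] → overlaps → yes.
V [121, 137] → during → no.
W [281, 286] → after → no.
Result: F, Q, R.

F, Q, R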